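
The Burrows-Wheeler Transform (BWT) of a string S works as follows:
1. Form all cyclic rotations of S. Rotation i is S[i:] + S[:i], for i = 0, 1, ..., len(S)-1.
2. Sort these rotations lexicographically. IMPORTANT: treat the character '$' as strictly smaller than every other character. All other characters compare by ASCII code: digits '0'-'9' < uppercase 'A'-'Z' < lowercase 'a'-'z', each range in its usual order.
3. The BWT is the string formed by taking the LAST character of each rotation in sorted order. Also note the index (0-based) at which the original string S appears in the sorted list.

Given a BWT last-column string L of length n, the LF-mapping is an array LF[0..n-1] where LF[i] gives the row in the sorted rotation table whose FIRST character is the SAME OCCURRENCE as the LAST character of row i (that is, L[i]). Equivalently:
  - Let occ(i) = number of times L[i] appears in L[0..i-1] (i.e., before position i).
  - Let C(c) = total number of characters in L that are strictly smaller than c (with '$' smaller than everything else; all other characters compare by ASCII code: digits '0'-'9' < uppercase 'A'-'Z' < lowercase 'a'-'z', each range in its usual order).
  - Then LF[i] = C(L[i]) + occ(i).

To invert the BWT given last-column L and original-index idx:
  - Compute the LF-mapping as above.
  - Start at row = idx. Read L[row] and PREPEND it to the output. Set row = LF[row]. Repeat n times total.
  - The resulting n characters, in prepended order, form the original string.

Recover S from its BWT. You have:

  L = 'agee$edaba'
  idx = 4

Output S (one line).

Answer: bedeaeaga$

Derivation:
LF mapping: 1 9 6 7 0 8 5 2 4 3
Walk LF starting at row 4, prepending L[row]:
  step 1: row=4, L[4]='$', prepend. Next row=LF[4]=0
  step 2: row=0, L[0]='a', prepend. Next row=LF[0]=1
  step 3: row=1, L[1]='g', prepend. Next row=LF[1]=9
  step 4: row=9, L[9]='a', prepend. Next row=LF[9]=3
  step 5: row=3, L[3]='e', prepend. Next row=LF[3]=7
  step 6: row=7, L[7]='a', prepend. Next row=LF[7]=2
  step 7: row=2, L[2]='e', prepend. Next row=LF[2]=6
  step 8: row=6, L[6]='d', prepend. Next row=LF[6]=5
  step 9: row=5, L[5]='e', prepend. Next row=LF[5]=8
  step 10: row=8, L[8]='b', prepend. Next row=LF[8]=4
Reversed output: bedeaeaga$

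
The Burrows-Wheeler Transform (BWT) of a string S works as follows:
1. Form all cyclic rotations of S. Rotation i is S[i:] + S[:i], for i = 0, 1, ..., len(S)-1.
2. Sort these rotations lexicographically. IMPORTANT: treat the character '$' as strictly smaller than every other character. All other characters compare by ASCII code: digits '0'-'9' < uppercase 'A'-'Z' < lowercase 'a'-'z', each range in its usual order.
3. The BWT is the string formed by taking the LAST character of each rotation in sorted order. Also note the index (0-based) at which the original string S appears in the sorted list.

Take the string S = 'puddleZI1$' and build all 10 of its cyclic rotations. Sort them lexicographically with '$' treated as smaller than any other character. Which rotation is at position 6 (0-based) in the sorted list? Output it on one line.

All 10 rotations (rotation i = S[i:]+S[:i]):
  rot[0] = puddleZI1$
  rot[1] = uddleZI1$p
  rot[2] = ddleZI1$pu
  rot[3] = dleZI1$pud
  rot[4] = leZI1$pudd
  rot[5] = eZI1$puddl
  rot[6] = ZI1$puddle
  rot[7] = I1$puddleZ
  rot[8] = 1$puddleZI
  rot[9] = $puddleZI1
Sorted (with $ < everything):
  sorted[0] = $puddleZI1
  sorted[1] = 1$puddleZI
  sorted[2] = I1$puddleZ
  sorted[3] = ZI1$puddle
  sorted[4] = ddleZI1$pu
  sorted[5] = dleZI1$pud
  sorted[6] = eZI1$puddl
  sorted[7] = leZI1$pudd
  sorted[8] = puddleZI1$
  sorted[9] = uddleZI1$p
sorted[6] = eZI1$puddl

Answer: eZI1$puddl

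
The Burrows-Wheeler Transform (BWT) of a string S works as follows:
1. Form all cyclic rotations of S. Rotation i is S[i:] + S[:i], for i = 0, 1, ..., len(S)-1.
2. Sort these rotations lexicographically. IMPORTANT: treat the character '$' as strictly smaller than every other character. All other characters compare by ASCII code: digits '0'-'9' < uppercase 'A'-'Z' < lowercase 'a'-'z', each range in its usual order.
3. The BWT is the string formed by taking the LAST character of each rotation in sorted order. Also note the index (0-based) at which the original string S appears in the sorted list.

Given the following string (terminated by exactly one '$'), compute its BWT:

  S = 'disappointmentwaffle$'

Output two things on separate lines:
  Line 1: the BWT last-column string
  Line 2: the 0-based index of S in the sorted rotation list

All 21 rotations (rotation i = S[i:]+S[:i]):
  rot[0] = disappointmentwaffle$
  rot[1] = isappointmentwaffle$d
  rot[2] = sappointmentwaffle$di
  rot[3] = appointmentwaffle$dis
  rot[4] = ppointmentwaffle$disa
  rot[5] = pointmentwaffle$disap
  rot[6] = ointmentwaffle$disapp
  rot[7] = intmentwaffle$disappo
  rot[8] = ntmentwaffle$disappoi
  rot[9] = tmentwaffle$disappoin
  rot[10] = mentwaffle$disappoint
  rot[11] = entwaffle$disappointm
  rot[12] = ntwaffle$disappointme
  rot[13] = twaffle$disappointmen
  rot[14] = waffle$disappointment
  rot[15] = affle$disappointmentw
  rot[16] = ffle$disappointmentwa
  rot[17] = fle$disappointmentwaf
  rot[18] = le$disappointmentwaff
  rot[19] = e$disappointmentwaffl
  rot[20] = $disappointmentwaffle
Sorted (with $ < everything):
  sorted[0] = $disappointmentwaffle  (last char: 'e')
  sorted[1] = affle$disappointmentw  (last char: 'w')
  sorted[2] = appointmentwaffle$dis  (last char: 's')
  sorted[3] = disappointmentwaffle$  (last char: '$')
  sorted[4] = e$disappointmentwaffl  (last char: 'l')
  sorted[5] = entwaffle$disappointm  (last char: 'm')
  sorted[6] = ffle$disappointmentwa  (last char: 'a')
  sorted[7] = fle$disappointmentwaf  (last char: 'f')
  sorted[8] = intmentwaffle$disappo  (last char: 'o')
  sorted[9] = isappointmentwaffle$d  (last char: 'd')
  sorted[10] = le$disappointmentwaff  (last char: 'f')
  sorted[11] = mentwaffle$disappoint  (last char: 't')
  sorted[12] = ntmentwaffle$disappoi  (last char: 'i')
  sorted[13] = ntwaffle$disappointme  (last char: 'e')
  sorted[14] = ointmentwaffle$disapp  (last char: 'p')
  sorted[15] = pointmentwaffle$disap  (last char: 'p')
  sorted[16] = ppointmentwaffle$disa  (last char: 'a')
  sorted[17] = sappointmentwaffle$di  (last char: 'i')
  sorted[18] = tmentwaffle$disappoin  (last char: 'n')
  sorted[19] = twaffle$disappointmen  (last char: 'n')
  sorted[20] = waffle$disappointment  (last char: 't')
Last column: ews$lmafodftieppainnt
Original string S is at sorted index 3

Answer: ews$lmafodftieppainnt
3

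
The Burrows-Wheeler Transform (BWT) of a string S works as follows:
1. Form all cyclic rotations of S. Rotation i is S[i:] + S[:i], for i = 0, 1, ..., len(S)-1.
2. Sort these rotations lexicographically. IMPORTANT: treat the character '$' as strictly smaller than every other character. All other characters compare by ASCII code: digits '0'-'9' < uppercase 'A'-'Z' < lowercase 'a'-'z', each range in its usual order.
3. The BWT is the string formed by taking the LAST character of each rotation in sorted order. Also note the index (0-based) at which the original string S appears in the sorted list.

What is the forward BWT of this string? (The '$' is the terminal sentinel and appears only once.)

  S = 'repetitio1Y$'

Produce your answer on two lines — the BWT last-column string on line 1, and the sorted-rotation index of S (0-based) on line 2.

All 12 rotations (rotation i = S[i:]+S[:i]):
  rot[0] = repetitio1Y$
  rot[1] = epetitio1Y$r
  rot[2] = petitio1Y$re
  rot[3] = etitio1Y$rep
  rot[4] = titio1Y$repe
  rot[5] = itio1Y$repet
  rot[6] = tio1Y$repeti
  rot[7] = io1Y$repetit
  rot[8] = o1Y$repetiti
  rot[9] = 1Y$repetitio
  rot[10] = Y$repetitio1
  rot[11] = $repetitio1Y
Sorted (with $ < everything):
  sorted[0] = $repetitio1Y  (last char: 'Y')
  sorted[1] = 1Y$repetitio  (last char: 'o')
  sorted[2] = Y$repetitio1  (last char: '1')
  sorted[3] = epetitio1Y$r  (last char: 'r')
  sorted[4] = etitio1Y$rep  (last char: 'p')
  sorted[5] = io1Y$repetit  (last char: 't')
  sorted[6] = itio1Y$repet  (last char: 't')
  sorted[7] = o1Y$repetiti  (last char: 'i')
  sorted[8] = petitio1Y$re  (last char: 'e')
  sorted[9] = repetitio1Y$  (last char: '$')
  sorted[10] = tio1Y$repeti  (last char: 'i')
  sorted[11] = titio1Y$repe  (last char: 'e')
Last column: Yo1rpttie$ie
Original string S is at sorted index 9

Answer: Yo1rpttie$ie
9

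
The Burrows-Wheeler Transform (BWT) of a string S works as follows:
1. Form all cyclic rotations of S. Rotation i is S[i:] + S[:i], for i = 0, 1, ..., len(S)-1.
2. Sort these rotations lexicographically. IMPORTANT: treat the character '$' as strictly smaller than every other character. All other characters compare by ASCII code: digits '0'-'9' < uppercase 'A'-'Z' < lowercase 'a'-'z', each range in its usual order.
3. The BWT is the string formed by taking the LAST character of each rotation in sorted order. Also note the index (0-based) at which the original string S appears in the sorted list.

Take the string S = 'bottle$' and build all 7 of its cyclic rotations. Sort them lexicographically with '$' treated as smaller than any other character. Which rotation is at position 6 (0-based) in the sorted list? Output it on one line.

Answer: ttle$bo

Derivation:
All 7 rotations (rotation i = S[i:]+S[:i]):
  rot[0] = bottle$
  rot[1] = ottle$b
  rot[2] = ttle$bo
  rot[3] = tle$bot
  rot[4] = le$bott
  rot[5] = e$bottl
  rot[6] = $bottle
Sorted (with $ < everything):
  sorted[0] = $bottle
  sorted[1] = bottle$
  sorted[2] = e$bottl
  sorted[3] = le$bott
  sorted[4] = ottle$b
  sorted[5] = tle$bot
  sorted[6] = ttle$bo
sorted[6] = ttle$bo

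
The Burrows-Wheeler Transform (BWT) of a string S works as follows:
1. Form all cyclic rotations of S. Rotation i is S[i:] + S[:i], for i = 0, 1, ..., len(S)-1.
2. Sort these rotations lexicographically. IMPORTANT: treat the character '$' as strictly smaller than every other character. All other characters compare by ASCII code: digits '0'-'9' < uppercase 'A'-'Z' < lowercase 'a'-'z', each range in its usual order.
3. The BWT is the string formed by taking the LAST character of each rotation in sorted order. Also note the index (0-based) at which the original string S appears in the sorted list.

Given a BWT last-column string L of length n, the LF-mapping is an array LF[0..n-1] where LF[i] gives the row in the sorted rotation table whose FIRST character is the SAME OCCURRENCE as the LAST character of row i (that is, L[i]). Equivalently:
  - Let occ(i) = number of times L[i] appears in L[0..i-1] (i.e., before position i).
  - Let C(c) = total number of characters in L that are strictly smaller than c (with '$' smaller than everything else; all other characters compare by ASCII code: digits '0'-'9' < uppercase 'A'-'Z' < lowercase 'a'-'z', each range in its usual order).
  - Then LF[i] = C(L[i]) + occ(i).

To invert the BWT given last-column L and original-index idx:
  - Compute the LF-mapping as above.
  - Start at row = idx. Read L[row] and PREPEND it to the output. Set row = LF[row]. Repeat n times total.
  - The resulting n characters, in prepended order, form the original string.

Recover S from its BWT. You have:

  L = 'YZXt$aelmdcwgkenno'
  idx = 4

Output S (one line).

Answer: acknowledgmentZXY$

Derivation:
LF mapping: 2 3 1 16 0 4 7 11 12 6 5 17 9 10 8 13 14 15
Walk LF starting at row 4, prepending L[row]:
  step 1: row=4, L[4]='$', prepend. Next row=LF[4]=0
  step 2: row=0, L[0]='Y', prepend. Next row=LF[0]=2
  step 3: row=2, L[2]='X', prepend. Next row=LF[2]=1
  step 4: row=1, L[1]='Z', prepend. Next row=LF[1]=3
  step 5: row=3, L[3]='t', prepend. Next row=LF[3]=16
  step 6: row=16, L[16]='n', prepend. Next row=LF[16]=14
  step 7: row=14, L[14]='e', prepend. Next row=LF[14]=8
  step 8: row=8, L[8]='m', prepend. Next row=LF[8]=12
  step 9: row=12, L[12]='g', prepend. Next row=LF[12]=9
  step 10: row=9, L[9]='d', prepend. Next row=LF[9]=6
  step 11: row=6, L[6]='e', prepend. Next row=LF[6]=7
  step 12: row=7, L[7]='l', prepend. Next row=LF[7]=11
  step 13: row=11, L[11]='w', prepend. Next row=LF[11]=17
  step 14: row=17, L[17]='o', prepend. Next row=LF[17]=15
  step 15: row=15, L[15]='n', prepend. Next row=LF[15]=13
  step 16: row=13, L[13]='k', prepend. Next row=LF[13]=10
  step 17: row=10, L[10]='c', prepend. Next row=LF[10]=5
  step 18: row=5, L[5]='a', prepend. Next row=LF[5]=4
Reversed output: acknowledgmentZXY$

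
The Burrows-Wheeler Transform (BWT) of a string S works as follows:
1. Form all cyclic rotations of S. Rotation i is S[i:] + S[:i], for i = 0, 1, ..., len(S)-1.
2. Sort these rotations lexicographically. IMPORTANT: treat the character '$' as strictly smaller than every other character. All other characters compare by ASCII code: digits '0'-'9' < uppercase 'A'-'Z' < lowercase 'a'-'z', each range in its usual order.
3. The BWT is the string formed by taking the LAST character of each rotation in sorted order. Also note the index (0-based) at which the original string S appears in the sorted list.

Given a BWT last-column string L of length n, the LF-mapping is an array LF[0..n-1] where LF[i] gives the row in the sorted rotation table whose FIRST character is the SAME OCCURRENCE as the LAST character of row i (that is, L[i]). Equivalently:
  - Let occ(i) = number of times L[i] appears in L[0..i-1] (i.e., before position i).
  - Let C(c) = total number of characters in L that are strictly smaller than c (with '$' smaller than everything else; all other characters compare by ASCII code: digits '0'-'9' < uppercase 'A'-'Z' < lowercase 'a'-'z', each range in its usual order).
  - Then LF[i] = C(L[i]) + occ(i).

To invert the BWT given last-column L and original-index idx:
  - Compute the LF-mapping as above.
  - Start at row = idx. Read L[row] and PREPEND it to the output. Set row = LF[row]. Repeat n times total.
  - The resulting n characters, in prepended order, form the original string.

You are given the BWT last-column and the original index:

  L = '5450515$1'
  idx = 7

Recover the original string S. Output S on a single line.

LF mapping: 5 4 6 1 7 2 8 0 3
Walk LF starting at row 7, prepending L[row]:
  step 1: row=7, L[7]='$', prepend. Next row=LF[7]=0
  step 2: row=0, L[0]='5', prepend. Next row=LF[0]=5
  step 3: row=5, L[5]='1', prepend. Next row=LF[5]=2
  step 4: row=2, L[2]='5', prepend. Next row=LF[2]=6
  step 5: row=6, L[6]='5', prepend. Next row=LF[6]=8
  step 6: row=8, L[8]='1', prepend. Next row=LF[8]=3
  step 7: row=3, L[3]='0', prepend. Next row=LF[3]=1
  step 8: row=1, L[1]='4', prepend. Next row=LF[1]=4
  step 9: row=4, L[4]='5', prepend. Next row=LF[4]=7
Reversed output: 54015515$

Answer: 54015515$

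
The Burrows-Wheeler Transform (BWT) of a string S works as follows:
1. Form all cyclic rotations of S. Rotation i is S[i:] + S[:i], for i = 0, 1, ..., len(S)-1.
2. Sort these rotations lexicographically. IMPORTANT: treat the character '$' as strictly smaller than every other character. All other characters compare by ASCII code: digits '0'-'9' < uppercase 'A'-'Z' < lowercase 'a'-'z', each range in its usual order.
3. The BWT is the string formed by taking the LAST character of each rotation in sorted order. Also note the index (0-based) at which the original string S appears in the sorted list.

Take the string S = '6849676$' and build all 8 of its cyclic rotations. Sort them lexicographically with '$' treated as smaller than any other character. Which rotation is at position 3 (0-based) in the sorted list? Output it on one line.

All 8 rotations (rotation i = S[i:]+S[:i]):
  rot[0] = 6849676$
  rot[1] = 849676$6
  rot[2] = 49676$68
  rot[3] = 9676$684
  rot[4] = 676$6849
  rot[5] = 76$68496
  rot[6] = 6$684967
  rot[7] = $6849676
Sorted (with $ < everything):
  sorted[0] = $6849676
  sorted[1] = 49676$68
  sorted[2] = 6$684967
  sorted[3] = 676$6849
  sorted[4] = 6849676$
  sorted[5] = 76$68496
  sorted[6] = 849676$6
  sorted[7] = 9676$684
sorted[3] = 676$6849

Answer: 676$6849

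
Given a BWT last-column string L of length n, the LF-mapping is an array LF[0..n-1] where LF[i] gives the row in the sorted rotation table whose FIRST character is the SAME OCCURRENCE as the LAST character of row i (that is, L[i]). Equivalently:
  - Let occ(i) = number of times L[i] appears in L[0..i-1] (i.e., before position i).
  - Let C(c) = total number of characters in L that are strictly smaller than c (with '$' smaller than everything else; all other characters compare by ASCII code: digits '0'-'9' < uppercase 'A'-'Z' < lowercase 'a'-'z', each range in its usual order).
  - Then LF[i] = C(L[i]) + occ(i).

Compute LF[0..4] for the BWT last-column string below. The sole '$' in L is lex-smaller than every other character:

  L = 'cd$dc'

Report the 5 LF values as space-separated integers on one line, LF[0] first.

Char counts: '$':1, 'c':2, 'd':2
C (first-col start): C('$')=0, C('c')=1, C('d')=3
L[0]='c': occ=0, LF[0]=C('c')+0=1+0=1
L[1]='d': occ=0, LF[1]=C('d')+0=3+0=3
L[2]='$': occ=0, LF[2]=C('$')+0=0+0=0
L[3]='d': occ=1, LF[3]=C('d')+1=3+1=4
L[4]='c': occ=1, LF[4]=C('c')+1=1+1=2

Answer: 1 3 0 4 2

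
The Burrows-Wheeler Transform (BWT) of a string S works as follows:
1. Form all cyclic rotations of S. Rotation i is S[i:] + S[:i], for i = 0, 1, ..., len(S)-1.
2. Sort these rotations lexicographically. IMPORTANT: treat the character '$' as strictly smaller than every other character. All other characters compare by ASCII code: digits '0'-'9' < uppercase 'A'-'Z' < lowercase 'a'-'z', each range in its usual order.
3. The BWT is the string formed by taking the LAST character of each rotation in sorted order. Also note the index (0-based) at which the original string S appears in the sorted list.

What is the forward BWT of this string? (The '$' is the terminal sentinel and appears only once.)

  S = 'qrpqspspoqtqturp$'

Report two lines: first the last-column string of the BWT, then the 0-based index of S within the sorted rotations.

All 17 rotations (rotation i = S[i:]+S[:i]):
  rot[0] = qrpqspspoqtqturp$
  rot[1] = rpqspspoqtqturp$q
  rot[2] = pqspspoqtqturp$qr
  rot[3] = qspspoqtqturp$qrp
  rot[4] = spspoqtqturp$qrpq
  rot[5] = pspoqtqturp$qrpqs
  rot[6] = spoqtqturp$qrpqsp
  rot[7] = poqtqturp$qrpqsps
  rot[8] = oqtqturp$qrpqspsp
  rot[9] = qtqturp$qrpqspspo
  rot[10] = tqturp$qrpqspspoq
  rot[11] = qturp$qrpqspspoqt
  rot[12] = turp$qrpqspspoqtq
  rot[13] = urp$qrpqspspoqtqt
  rot[14] = rp$qrpqspspoqtqtu
  rot[15] = p$qrpqspspoqtqtur
  rot[16] = $qrpqspspoqtqturp
Sorted (with $ < everything):
  sorted[0] = $qrpqspspoqtqturp  (last char: 'p')
  sorted[1] = oqtqturp$qrpqspsp  (last char: 'p')
  sorted[2] = p$qrpqspspoqtqtur  (last char: 'r')
  sorted[3] = poqtqturp$qrpqsps  (last char: 's')
  sorted[4] = pqspspoqtqturp$qr  (last char: 'r')
  sorted[5] = pspoqtqturp$qrpqs  (last char: 's')
  sorted[6] = qrpqspspoqtqturp$  (last char: '$')
  sorted[7] = qspspoqtqturp$qrp  (last char: 'p')
  sorted[8] = qtqturp$qrpqspspo  (last char: 'o')
  sorted[9] = qturp$qrpqspspoqt  (last char: 't')
  sorted[10] = rp$qrpqspspoqtqtu  (last char: 'u')
  sorted[11] = rpqspspoqtqturp$q  (last char: 'q')
  sorted[12] = spoqtqturp$qrpqsp  (last char: 'p')
  sorted[13] = spspoqtqturp$qrpq  (last char: 'q')
  sorted[14] = tqturp$qrpqspspoq  (last char: 'q')
  sorted[15] = turp$qrpqspspoqtq  (last char: 'q')
  sorted[16] = urp$qrpqspspoqtqt  (last char: 't')
Last column: pprsrs$potuqpqqqt
Original string S is at sorted index 6

Answer: pprsrs$potuqpqqqt
6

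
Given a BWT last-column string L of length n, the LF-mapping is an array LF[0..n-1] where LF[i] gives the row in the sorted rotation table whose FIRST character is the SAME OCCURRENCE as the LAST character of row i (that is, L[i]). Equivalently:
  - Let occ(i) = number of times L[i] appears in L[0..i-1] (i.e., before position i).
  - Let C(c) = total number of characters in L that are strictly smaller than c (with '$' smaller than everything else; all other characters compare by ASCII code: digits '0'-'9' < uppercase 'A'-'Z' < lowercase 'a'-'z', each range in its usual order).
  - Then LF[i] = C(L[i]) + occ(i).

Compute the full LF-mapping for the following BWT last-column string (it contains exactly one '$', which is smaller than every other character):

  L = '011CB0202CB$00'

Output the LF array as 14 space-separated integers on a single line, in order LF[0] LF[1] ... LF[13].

Char counts: '$':1, '0':5, '1':2, '2':2, 'B':2, 'C':2
C (first-col start): C('$')=0, C('0')=1, C('1')=6, C('2')=8, C('B')=10, C('C')=12
L[0]='0': occ=0, LF[0]=C('0')+0=1+0=1
L[1]='1': occ=0, LF[1]=C('1')+0=6+0=6
L[2]='1': occ=1, LF[2]=C('1')+1=6+1=7
L[3]='C': occ=0, LF[3]=C('C')+0=12+0=12
L[4]='B': occ=0, LF[4]=C('B')+0=10+0=10
L[5]='0': occ=1, LF[5]=C('0')+1=1+1=2
L[6]='2': occ=0, LF[6]=C('2')+0=8+0=8
L[7]='0': occ=2, LF[7]=C('0')+2=1+2=3
L[8]='2': occ=1, LF[8]=C('2')+1=8+1=9
L[9]='C': occ=1, LF[9]=C('C')+1=12+1=13
L[10]='B': occ=1, LF[10]=C('B')+1=10+1=11
L[11]='$': occ=0, LF[11]=C('$')+0=0+0=0
L[12]='0': occ=3, LF[12]=C('0')+3=1+3=4
L[13]='0': occ=4, LF[13]=C('0')+4=1+4=5

Answer: 1 6 7 12 10 2 8 3 9 13 11 0 4 5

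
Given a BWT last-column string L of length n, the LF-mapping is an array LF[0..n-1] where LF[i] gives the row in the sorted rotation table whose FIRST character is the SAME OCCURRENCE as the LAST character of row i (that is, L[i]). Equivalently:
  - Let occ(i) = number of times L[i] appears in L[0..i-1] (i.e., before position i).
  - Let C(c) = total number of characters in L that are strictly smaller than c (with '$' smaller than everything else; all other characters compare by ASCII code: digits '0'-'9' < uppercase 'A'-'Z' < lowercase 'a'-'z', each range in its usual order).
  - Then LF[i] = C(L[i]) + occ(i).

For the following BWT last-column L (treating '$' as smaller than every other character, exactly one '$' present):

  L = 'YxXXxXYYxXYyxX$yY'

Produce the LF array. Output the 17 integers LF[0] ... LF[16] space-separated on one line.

Answer: 6 11 1 2 12 3 7 8 13 4 9 15 14 5 0 16 10

Derivation:
Char counts: '$':1, 'X':5, 'Y':5, 'x':4, 'y':2
C (first-col start): C('$')=0, C('X')=1, C('Y')=6, C('x')=11, C('y')=15
L[0]='Y': occ=0, LF[0]=C('Y')+0=6+0=6
L[1]='x': occ=0, LF[1]=C('x')+0=11+0=11
L[2]='X': occ=0, LF[2]=C('X')+0=1+0=1
L[3]='X': occ=1, LF[3]=C('X')+1=1+1=2
L[4]='x': occ=1, LF[4]=C('x')+1=11+1=12
L[5]='X': occ=2, LF[5]=C('X')+2=1+2=3
L[6]='Y': occ=1, LF[6]=C('Y')+1=6+1=7
L[7]='Y': occ=2, LF[7]=C('Y')+2=6+2=8
L[8]='x': occ=2, LF[8]=C('x')+2=11+2=13
L[9]='X': occ=3, LF[9]=C('X')+3=1+3=4
L[10]='Y': occ=3, LF[10]=C('Y')+3=6+3=9
L[11]='y': occ=0, LF[11]=C('y')+0=15+0=15
L[12]='x': occ=3, LF[12]=C('x')+3=11+3=14
L[13]='X': occ=4, LF[13]=C('X')+4=1+4=5
L[14]='$': occ=0, LF[14]=C('$')+0=0+0=0
L[15]='y': occ=1, LF[15]=C('y')+1=15+1=16
L[16]='Y': occ=4, LF[16]=C('Y')+4=6+4=10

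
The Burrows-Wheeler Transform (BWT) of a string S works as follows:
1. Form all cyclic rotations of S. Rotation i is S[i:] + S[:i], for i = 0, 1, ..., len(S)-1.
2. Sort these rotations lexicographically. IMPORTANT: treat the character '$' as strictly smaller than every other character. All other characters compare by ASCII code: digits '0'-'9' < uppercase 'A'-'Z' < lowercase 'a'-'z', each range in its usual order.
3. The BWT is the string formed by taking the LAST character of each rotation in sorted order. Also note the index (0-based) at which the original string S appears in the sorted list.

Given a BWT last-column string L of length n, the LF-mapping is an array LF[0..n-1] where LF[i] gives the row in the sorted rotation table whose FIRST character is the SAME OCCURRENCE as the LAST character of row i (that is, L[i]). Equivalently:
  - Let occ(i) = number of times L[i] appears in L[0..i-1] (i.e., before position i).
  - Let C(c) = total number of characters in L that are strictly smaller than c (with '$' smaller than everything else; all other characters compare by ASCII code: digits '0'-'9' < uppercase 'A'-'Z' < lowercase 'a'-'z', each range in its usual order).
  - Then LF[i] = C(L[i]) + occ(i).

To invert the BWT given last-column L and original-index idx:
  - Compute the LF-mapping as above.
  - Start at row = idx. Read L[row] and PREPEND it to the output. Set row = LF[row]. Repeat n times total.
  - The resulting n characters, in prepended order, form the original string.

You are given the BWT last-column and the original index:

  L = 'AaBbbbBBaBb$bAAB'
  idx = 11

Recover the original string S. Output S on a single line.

Answer: bAbaBbbBAbBBBaA$

Derivation:
LF mapping: 1 9 4 11 12 13 5 6 10 7 14 0 15 2 3 8
Walk LF starting at row 11, prepending L[row]:
  step 1: row=11, L[11]='$', prepend. Next row=LF[11]=0
  step 2: row=0, L[0]='A', prepend. Next row=LF[0]=1
  step 3: row=1, L[1]='a', prepend. Next row=LF[1]=9
  step 4: row=9, L[9]='B', prepend. Next row=LF[9]=7
  step 5: row=7, L[7]='B', prepend. Next row=LF[7]=6
  step 6: row=6, L[6]='B', prepend. Next row=LF[6]=5
  step 7: row=5, L[5]='b', prepend. Next row=LF[5]=13
  step 8: row=13, L[13]='A', prepend. Next row=LF[13]=2
  step 9: row=2, L[2]='B', prepend. Next row=LF[2]=4
  step 10: row=4, L[4]='b', prepend. Next row=LF[4]=12
  step 11: row=12, L[12]='b', prepend. Next row=LF[12]=15
  step 12: row=15, L[15]='B', prepend. Next row=LF[15]=8
  step 13: row=8, L[8]='a', prepend. Next row=LF[8]=10
  step 14: row=10, L[10]='b', prepend. Next row=LF[10]=14
  step 15: row=14, L[14]='A', prepend. Next row=LF[14]=3
  step 16: row=3, L[3]='b', prepend. Next row=LF[3]=11
Reversed output: bAbaBbbBAbBBBaA$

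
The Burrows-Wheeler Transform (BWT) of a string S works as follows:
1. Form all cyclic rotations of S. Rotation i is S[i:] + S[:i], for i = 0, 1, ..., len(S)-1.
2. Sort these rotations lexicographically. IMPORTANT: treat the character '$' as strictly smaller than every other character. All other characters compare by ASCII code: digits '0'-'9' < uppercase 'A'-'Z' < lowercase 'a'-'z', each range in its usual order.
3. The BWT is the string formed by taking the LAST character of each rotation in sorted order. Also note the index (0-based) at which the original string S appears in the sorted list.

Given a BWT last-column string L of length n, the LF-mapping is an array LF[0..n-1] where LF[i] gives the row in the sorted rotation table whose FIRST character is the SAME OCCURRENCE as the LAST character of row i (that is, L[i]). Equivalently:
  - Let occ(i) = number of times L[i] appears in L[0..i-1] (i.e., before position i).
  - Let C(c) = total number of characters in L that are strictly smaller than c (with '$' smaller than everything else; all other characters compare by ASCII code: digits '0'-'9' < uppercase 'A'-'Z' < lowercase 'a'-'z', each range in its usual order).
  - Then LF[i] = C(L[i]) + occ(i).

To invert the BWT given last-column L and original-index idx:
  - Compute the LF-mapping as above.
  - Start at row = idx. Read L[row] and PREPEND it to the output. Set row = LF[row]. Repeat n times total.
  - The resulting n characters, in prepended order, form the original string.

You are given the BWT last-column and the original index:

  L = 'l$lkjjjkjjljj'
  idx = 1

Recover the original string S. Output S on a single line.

Answer: jjkjjljjkjll$

Derivation:
LF mapping: 10 0 11 8 1 2 3 9 4 5 12 6 7
Walk LF starting at row 1, prepending L[row]:
  step 1: row=1, L[1]='$', prepend. Next row=LF[1]=0
  step 2: row=0, L[0]='l', prepend. Next row=LF[0]=10
  step 3: row=10, L[10]='l', prepend. Next row=LF[10]=12
  step 4: row=12, L[12]='j', prepend. Next row=LF[12]=7
  step 5: row=7, L[7]='k', prepend. Next row=LF[7]=9
  step 6: row=9, L[9]='j', prepend. Next row=LF[9]=5
  step 7: row=5, L[5]='j', prepend. Next row=LF[5]=2
  step 8: row=2, L[2]='l', prepend. Next row=LF[2]=11
  step 9: row=11, L[11]='j', prepend. Next row=LF[11]=6
  step 10: row=6, L[6]='j', prepend. Next row=LF[6]=3
  step 11: row=3, L[3]='k', prepend. Next row=LF[3]=8
  step 12: row=8, L[8]='j', prepend. Next row=LF[8]=4
  step 13: row=4, L[4]='j', prepend. Next row=LF[4]=1
Reversed output: jjkjjljjkjll$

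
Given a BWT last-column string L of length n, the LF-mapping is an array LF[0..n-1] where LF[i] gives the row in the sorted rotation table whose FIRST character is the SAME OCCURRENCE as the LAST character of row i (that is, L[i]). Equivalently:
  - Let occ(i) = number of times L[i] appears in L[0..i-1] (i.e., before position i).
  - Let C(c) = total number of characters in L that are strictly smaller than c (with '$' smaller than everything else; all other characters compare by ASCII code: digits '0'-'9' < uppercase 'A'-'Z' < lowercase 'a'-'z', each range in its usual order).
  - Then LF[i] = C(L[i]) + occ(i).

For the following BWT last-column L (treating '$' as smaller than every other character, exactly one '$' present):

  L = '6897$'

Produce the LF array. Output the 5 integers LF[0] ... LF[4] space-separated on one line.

Char counts: '$':1, '6':1, '7':1, '8':1, '9':1
C (first-col start): C('$')=0, C('6')=1, C('7')=2, C('8')=3, C('9')=4
L[0]='6': occ=0, LF[0]=C('6')+0=1+0=1
L[1]='8': occ=0, LF[1]=C('8')+0=3+0=3
L[2]='9': occ=0, LF[2]=C('9')+0=4+0=4
L[3]='7': occ=0, LF[3]=C('7')+0=2+0=2
L[4]='$': occ=0, LF[4]=C('$')+0=0+0=0

Answer: 1 3 4 2 0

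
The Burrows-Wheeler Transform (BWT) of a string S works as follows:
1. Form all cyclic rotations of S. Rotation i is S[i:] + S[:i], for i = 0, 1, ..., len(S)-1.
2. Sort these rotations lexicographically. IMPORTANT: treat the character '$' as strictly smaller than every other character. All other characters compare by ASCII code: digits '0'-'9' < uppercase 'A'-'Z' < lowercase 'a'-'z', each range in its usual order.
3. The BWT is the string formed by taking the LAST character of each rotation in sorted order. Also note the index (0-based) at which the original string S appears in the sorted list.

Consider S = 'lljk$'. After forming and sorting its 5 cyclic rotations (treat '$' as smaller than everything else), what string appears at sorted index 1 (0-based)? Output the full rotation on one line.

All 5 rotations (rotation i = S[i:]+S[:i]):
  rot[0] = lljk$
  rot[1] = ljk$l
  rot[2] = jk$ll
  rot[3] = k$llj
  rot[4] = $lljk
Sorted (with $ < everything):
  sorted[0] = $lljk
  sorted[1] = jk$ll
  sorted[2] = k$llj
  sorted[3] = ljk$l
  sorted[4] = lljk$
sorted[1] = jk$ll

Answer: jk$ll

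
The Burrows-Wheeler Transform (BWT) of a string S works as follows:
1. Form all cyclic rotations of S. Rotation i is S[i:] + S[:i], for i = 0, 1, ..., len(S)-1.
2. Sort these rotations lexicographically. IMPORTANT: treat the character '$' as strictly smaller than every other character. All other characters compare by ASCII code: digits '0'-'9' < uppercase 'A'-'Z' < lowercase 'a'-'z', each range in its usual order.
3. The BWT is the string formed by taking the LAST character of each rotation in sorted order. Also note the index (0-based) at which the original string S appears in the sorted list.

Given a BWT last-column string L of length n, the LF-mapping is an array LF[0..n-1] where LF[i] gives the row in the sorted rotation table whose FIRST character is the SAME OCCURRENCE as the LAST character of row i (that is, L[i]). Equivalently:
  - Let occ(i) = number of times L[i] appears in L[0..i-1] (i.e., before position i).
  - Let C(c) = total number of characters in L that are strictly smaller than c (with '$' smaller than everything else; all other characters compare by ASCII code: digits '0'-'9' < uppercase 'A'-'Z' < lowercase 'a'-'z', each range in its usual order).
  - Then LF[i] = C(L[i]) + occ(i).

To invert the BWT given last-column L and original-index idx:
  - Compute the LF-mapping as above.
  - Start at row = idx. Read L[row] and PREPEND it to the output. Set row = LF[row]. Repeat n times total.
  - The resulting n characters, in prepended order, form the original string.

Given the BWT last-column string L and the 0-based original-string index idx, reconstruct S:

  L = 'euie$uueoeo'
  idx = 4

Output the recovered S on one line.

LF mapping: 1 8 5 2 0 9 10 3 6 4 7
Walk LF starting at row 4, prepending L[row]:
  step 1: row=4, L[4]='$', prepend. Next row=LF[4]=0
  step 2: row=0, L[0]='e', prepend. Next row=LF[0]=1
  step 3: row=1, L[1]='u', prepend. Next row=LF[1]=8
  step 4: row=8, L[8]='o', prepend. Next row=LF[8]=6
  step 5: row=6, L[6]='u', prepend. Next row=LF[6]=10
  step 6: row=10, L[10]='o', prepend. Next row=LF[10]=7
  step 7: row=7, L[7]='e', prepend. Next row=LF[7]=3
  step 8: row=3, L[3]='e', prepend. Next row=LF[3]=2
  step 9: row=2, L[2]='i', prepend. Next row=LF[2]=5
  step 10: row=5, L[5]='u', prepend. Next row=LF[5]=9
  step 11: row=9, L[9]='e', prepend. Next row=LF[9]=4
Reversed output: euieeououe$

Answer: euieeououe$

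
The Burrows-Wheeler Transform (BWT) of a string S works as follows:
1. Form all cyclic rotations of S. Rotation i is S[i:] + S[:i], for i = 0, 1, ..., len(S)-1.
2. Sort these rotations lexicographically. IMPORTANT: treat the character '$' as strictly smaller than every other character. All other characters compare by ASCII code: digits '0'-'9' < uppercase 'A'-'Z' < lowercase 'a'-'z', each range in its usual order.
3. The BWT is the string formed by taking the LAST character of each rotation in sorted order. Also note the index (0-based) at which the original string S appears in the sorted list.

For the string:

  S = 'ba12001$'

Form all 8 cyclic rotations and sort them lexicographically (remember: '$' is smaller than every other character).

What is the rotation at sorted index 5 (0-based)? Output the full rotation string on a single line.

All 8 rotations (rotation i = S[i:]+S[:i]):
  rot[0] = ba12001$
  rot[1] = a12001$b
  rot[2] = 12001$ba
  rot[3] = 2001$ba1
  rot[4] = 001$ba12
  rot[5] = 01$ba120
  rot[6] = 1$ba1200
  rot[7] = $ba12001
Sorted (with $ < everything):
  sorted[0] = $ba12001
  sorted[1] = 001$ba12
  sorted[2] = 01$ba120
  sorted[3] = 1$ba1200
  sorted[4] = 12001$ba
  sorted[5] = 2001$ba1
  sorted[6] = a12001$b
  sorted[7] = ba12001$
sorted[5] = 2001$ba1

Answer: 2001$ba1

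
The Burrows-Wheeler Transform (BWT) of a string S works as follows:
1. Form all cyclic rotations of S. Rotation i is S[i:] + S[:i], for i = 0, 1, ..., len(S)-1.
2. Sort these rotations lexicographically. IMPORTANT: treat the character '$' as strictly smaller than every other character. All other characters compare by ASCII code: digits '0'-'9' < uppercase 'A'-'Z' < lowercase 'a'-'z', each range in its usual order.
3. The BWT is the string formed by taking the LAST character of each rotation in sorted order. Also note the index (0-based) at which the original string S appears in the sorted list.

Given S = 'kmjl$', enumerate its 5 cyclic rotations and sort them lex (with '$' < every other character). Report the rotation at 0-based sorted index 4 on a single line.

All 5 rotations (rotation i = S[i:]+S[:i]):
  rot[0] = kmjl$
  rot[1] = mjl$k
  rot[2] = jl$km
  rot[3] = l$kmj
  rot[4] = $kmjl
Sorted (with $ < everything):
  sorted[0] = $kmjl
  sorted[1] = jl$km
  sorted[2] = kmjl$
  sorted[3] = l$kmj
  sorted[4] = mjl$k
sorted[4] = mjl$k

Answer: mjl$k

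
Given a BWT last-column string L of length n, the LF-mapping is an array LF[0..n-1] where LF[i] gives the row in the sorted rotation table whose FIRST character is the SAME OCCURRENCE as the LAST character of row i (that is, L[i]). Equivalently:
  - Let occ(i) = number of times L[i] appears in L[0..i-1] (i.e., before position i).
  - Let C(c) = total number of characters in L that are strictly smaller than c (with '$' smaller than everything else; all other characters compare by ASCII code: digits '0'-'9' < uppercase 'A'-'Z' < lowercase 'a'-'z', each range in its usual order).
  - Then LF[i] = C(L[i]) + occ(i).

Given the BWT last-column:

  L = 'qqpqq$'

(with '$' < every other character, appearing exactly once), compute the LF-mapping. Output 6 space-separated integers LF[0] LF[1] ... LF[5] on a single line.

Answer: 2 3 1 4 5 0

Derivation:
Char counts: '$':1, 'p':1, 'q':4
C (first-col start): C('$')=0, C('p')=1, C('q')=2
L[0]='q': occ=0, LF[0]=C('q')+0=2+0=2
L[1]='q': occ=1, LF[1]=C('q')+1=2+1=3
L[2]='p': occ=0, LF[2]=C('p')+0=1+0=1
L[3]='q': occ=2, LF[3]=C('q')+2=2+2=4
L[4]='q': occ=3, LF[4]=C('q')+3=2+3=5
L[5]='$': occ=0, LF[5]=C('$')+0=0+0=0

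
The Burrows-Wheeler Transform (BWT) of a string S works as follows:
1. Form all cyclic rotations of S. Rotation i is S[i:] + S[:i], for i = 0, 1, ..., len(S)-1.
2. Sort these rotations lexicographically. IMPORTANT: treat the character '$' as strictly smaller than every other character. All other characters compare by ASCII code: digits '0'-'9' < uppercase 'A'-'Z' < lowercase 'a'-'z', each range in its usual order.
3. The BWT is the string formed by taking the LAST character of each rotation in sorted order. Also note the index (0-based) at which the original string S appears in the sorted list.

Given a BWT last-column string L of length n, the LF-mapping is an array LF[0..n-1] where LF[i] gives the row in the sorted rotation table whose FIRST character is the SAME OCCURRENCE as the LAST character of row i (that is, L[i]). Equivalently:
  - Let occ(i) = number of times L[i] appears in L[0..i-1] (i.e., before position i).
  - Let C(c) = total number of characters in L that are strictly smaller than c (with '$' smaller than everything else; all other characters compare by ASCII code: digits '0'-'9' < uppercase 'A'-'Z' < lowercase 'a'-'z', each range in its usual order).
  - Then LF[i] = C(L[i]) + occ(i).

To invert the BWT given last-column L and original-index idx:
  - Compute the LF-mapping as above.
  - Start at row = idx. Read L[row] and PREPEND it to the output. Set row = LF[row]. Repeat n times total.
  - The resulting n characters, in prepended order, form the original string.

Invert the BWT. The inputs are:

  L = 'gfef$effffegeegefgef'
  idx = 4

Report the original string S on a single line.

Answer: effeeeffefefggfegfg$

Derivation:
LF mapping: 16 8 1 9 0 2 10 11 12 13 3 17 4 5 18 6 14 19 7 15
Walk LF starting at row 4, prepending L[row]:
  step 1: row=4, L[4]='$', prepend. Next row=LF[4]=0
  step 2: row=0, L[0]='g', prepend. Next row=LF[0]=16
  step 3: row=16, L[16]='f', prepend. Next row=LF[16]=14
  step 4: row=14, L[14]='g', prepend. Next row=LF[14]=18
  step 5: row=18, L[18]='e', prepend. Next row=LF[18]=7
  step 6: row=7, L[7]='f', prepend. Next row=LF[7]=11
  step 7: row=11, L[11]='g', prepend. Next row=LF[11]=17
  step 8: row=17, L[17]='g', prepend. Next row=LF[17]=19
  step 9: row=19, L[19]='f', prepend. Next row=LF[19]=15
  step 10: row=15, L[15]='e', prepend. Next row=LF[15]=6
  step 11: row=6, L[6]='f', prepend. Next row=LF[6]=10
  step 12: row=10, L[10]='e', prepend. Next row=LF[10]=3
  step 13: row=3, L[3]='f', prepend. Next row=LF[3]=9
  step 14: row=9, L[9]='f', prepend. Next row=LF[9]=13
  step 15: row=13, L[13]='e', prepend. Next row=LF[13]=5
  step 16: row=5, L[5]='e', prepend. Next row=LF[5]=2
  step 17: row=2, L[2]='e', prepend. Next row=LF[2]=1
  step 18: row=1, L[1]='f', prepend. Next row=LF[1]=8
  step 19: row=8, L[8]='f', prepend. Next row=LF[8]=12
  step 20: row=12, L[12]='e', prepend. Next row=LF[12]=4
Reversed output: effeeeffefefggfegfg$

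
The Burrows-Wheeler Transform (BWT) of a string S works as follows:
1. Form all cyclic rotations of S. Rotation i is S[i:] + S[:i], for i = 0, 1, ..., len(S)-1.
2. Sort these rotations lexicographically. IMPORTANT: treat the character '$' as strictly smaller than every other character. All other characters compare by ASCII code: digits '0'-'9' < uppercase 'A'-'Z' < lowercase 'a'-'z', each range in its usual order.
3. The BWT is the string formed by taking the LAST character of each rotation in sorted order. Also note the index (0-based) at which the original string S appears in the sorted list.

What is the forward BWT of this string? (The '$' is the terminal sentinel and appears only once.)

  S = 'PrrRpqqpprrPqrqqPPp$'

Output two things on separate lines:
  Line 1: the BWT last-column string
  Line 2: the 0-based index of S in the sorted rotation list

All 20 rotations (rotation i = S[i:]+S[:i]):
  rot[0] = PrrRpqqpprrPqrqqPPp$
  rot[1] = rrRpqqpprrPqrqqPPp$P
  rot[2] = rRpqqpprrPqrqqPPp$Pr
  rot[3] = RpqqpprrPqrqqPPp$Prr
  rot[4] = pqqpprrPqrqqPPp$PrrR
  rot[5] = qqpprrPqrqqPPp$PrrRp
  rot[6] = qpprrPqrqqPPp$PrrRpq
  rot[7] = pprrPqrqqPPp$PrrRpqq
  rot[8] = prrPqrqqPPp$PrrRpqqp
  rot[9] = rrPqrqqPPp$PrrRpqqpp
  rot[10] = rPqrqqPPp$PrrRpqqppr
  rot[11] = PqrqqPPp$PrrRpqqpprr
  rot[12] = qrqqPPp$PrrRpqqpprrP
  rot[13] = rqqPPp$PrrRpqqpprrPq
  rot[14] = qqPPp$PrrRpqqpprrPqr
  rot[15] = qPPp$PrrRpqqpprrPqrq
  rot[16] = PPp$PrrRpqqpprrPqrqq
  rot[17] = Pp$PrrRpqqpprrPqrqqP
  rot[18] = p$PrrRpqqpprrPqrqqPP
  rot[19] = $PrrRpqqpprrPqrqqPPp
Sorted (with $ < everything):
  sorted[0] = $PrrRpqqpprrPqrqqPPp  (last char: 'p')
  sorted[1] = PPp$PrrRpqqpprrPqrqq  (last char: 'q')
  sorted[2] = Pp$PrrRpqqpprrPqrqqP  (last char: 'P')
  sorted[3] = PqrqqPPp$PrrRpqqpprr  (last char: 'r')
  sorted[4] = PrrRpqqpprrPqrqqPPp$  (last char: '$')
  sorted[5] = RpqqpprrPqrqqPPp$Prr  (last char: 'r')
  sorted[6] = p$PrrRpqqpprrPqrqqPP  (last char: 'P')
  sorted[7] = pprrPqrqqPPp$PrrRpqq  (last char: 'q')
  sorted[8] = pqqpprrPqrqqPPp$PrrR  (last char: 'R')
  sorted[9] = prrPqrqqPPp$PrrRpqqp  (last char: 'p')
  sorted[10] = qPPp$PrrRpqqpprrPqrq  (last char: 'q')
  sorted[11] = qpprrPqrqqPPp$PrrRpq  (last char: 'q')
  sorted[12] = qqPPp$PrrRpqqpprrPqr  (last char: 'r')
  sorted[13] = qqpprrPqrqqPPp$PrrRp  (last char: 'p')
  sorted[14] = qrqqPPp$PrrRpqqpprrP  (last char: 'P')
  sorted[15] = rPqrqqPPp$PrrRpqqppr  (last char: 'r')
  sorted[16] = rRpqqpprrPqrqqPPp$Pr  (last char: 'r')
  sorted[17] = rqqPPp$PrrRpqqpprrPq  (last char: 'q')
  sorted[18] = rrPqrqqPPp$PrrRpqqpp  (last char: 'p')
  sorted[19] = rrRpqqpprrPqrqqPPp$P  (last char: 'P')
Last column: pqPr$rPqRpqqrpPrrqpP
Original string S is at sorted index 4

Answer: pqPr$rPqRpqqrpPrrqpP
4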